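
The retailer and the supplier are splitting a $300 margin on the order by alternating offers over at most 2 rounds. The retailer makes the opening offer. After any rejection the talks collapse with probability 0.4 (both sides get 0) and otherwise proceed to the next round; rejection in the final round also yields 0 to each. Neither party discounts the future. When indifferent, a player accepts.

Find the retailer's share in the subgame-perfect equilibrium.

Round 2 (the supplier proposes): the retailer will accept anything ≥ 0, so the supplier offers 0 and keeps 300.
Round 1 (the retailer proposes): rejecting gives the supplier an expected 0.6 × 300 = 180; the retailer offers that and keeps 120.

120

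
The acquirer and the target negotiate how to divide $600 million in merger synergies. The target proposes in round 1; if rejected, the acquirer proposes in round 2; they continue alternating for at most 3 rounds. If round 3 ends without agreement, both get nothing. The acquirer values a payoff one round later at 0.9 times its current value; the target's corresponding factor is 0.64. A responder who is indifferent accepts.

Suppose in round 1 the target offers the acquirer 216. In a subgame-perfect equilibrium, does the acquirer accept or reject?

Accept

Work out the acquirer's continuation value if the offer is rejected.
Round 3 (the target proposes): rejection yields 0 for the acquirer; the target offers 0 and keeps 600.
Round 2 (the acquirer proposes): the target can get 600 next round, worth 0.64 × 600 = 384 now. The acquirer offers 384 and keeps 600 − 384 = 216.
So by rejecting in round 1, the acquirer gets 216 next round, worth 0.9 × 216 = 194.4 now.
Offer 216 ≥ 194.4, so the acquirer accepts.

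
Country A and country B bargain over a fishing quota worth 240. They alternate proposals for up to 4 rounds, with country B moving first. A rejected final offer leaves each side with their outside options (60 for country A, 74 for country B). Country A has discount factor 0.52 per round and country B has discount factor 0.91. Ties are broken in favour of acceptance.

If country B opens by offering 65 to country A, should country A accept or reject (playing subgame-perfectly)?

Round 4 (country A proposes): country B gets 74 if talks fail, so country A offers 74 and keeps 166.
Round 3 (country B proposes): country A can get 166 next round, worth 0.52 × 166 = 86.32 now; country B offers that and keeps 153.68.
Round 2 (country A proposes): country B can get 153.68 next round, worth 0.91 × 153.68 = 139.8488 now. Country A offers 139.8488 and keeps 240 − 139.8488 = 100.1512.
So by rejecting in round 1, country A gets 100.1512 next round, worth 0.52 × 100.1512 = 52.078624 now.
Offer 65 ≥ 52.078624, so country A accepts.

Accept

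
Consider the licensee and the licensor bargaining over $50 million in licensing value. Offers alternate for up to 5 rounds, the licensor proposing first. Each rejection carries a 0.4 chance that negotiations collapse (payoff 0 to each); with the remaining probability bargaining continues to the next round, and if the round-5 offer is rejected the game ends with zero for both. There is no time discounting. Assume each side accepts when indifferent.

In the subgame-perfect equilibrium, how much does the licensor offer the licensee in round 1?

16.32

By backward induction:
Round 5 (the licensor proposes): the licensee will accept anything ≥ 0, so the licensor offers 0 and keeps 50.
Round 4 (the licensee proposes): rejecting gives the licensor an expected 0.6 × 50 = 30; the licensee offers that and keeps 20.
Round 3 (the licensor proposes): rejecting gives the licensee an expected 0.6 × 20 = 12, so the licensor offers 12, keeping 38.
Round 2 (the licensee proposes): rejecting gives the licensor an expected 0.6 × 38 = 22.8. The licensee offers 22.8 and keeps 50 − 22.8 = 27.2.
Round 1 (the licensor proposes): rejecting gives the licensee an expected 0.6 × 27.2 = 16.32; the licensor offers that and keeps 33.68.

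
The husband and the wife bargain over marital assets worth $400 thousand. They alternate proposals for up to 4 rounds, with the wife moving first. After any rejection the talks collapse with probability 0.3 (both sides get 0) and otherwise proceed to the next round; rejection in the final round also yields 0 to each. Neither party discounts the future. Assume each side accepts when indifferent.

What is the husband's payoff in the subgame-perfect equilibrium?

221.2

Round 4 (the husband proposes): rejection yields 0 for the wife; the husband offers 0 and keeps 400.
Round 3 (the wife proposes): rejecting gives the husband an expected 0.7 × 400 = 280. The wife offers 280 and keeps 400 − 280 = 120.
Round 2 (the husband proposes): rejecting gives the wife an expected 0.7 × 120 = 84, so the husband offers 84, keeping 316.
Round 1 (the wife proposes): rejecting gives the husband an expected 0.7 × 316 = 221.2. The wife offers 221.2 and keeps 400 − 221.2 = 178.8.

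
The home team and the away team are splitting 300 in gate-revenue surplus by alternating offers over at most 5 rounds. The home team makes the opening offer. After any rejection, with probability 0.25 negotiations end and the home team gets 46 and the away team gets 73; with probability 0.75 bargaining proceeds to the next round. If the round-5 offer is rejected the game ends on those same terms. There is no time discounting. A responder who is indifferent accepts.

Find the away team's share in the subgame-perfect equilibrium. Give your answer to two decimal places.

By backward induction:
Round 5 (the home team proposes): the away team gets 73 if talks fail, so the home team offers 73 and keeps 227.
Round 4 (the away team proposes): rejecting gives the home team an expected 0.75 × 227 + 0.25 × 46 = 181.75. The away team offers 181.75 and keeps 300 − 181.75 = 118.25.
Round 3 (the home team proposes): rejecting gives the away team an expected 0.75 × 118.25 + 0.25 × 73 = 106.9375; the home team offers that and keeps 193.0625.
Round 2 (the away team proposes): rejecting gives the home team an expected 0.75 × 193.0625 + 0.25 × 46 = 156.296875, so the away team offers 156.296875, keeping 143.703125.
Round 1 (the home team proposes): rejecting gives the away team an expected 0.75 × 143.703125 + 0.25 × 73 = 126.02734375; the home team offers that and keeps 173.97265625.

126.03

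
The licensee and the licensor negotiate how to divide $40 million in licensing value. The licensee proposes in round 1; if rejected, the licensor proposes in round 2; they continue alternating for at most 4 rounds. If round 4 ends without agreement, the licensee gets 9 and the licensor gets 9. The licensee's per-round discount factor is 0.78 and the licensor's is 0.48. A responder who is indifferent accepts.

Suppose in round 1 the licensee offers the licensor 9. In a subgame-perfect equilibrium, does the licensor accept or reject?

Reject

Work out the licensor's continuation value if the offer is rejected.
Round 4 (the licensor proposes): the licensee gets 9 if talks fail, so the licensor offers 9 and keeps 31.
Round 3 (the licensee proposes): the licensor can get 31 next round, worth 0.48 × 31 = 14.88 now; the licensee offers that and keeps 25.12.
Round 2 (the licensor proposes): the licensee can get 25.12 next round, worth 0.78 × 25.12 = 19.5936 now. The licensor offers 19.5936 and keeps 40 − 19.5936 = 20.4064.
So by rejecting in round 1, the licensor gets 20.4064 next round, worth 0.48 × 20.4064 = 9.795072 now.
Offer 9 < 9.795072, so the licensor rejects.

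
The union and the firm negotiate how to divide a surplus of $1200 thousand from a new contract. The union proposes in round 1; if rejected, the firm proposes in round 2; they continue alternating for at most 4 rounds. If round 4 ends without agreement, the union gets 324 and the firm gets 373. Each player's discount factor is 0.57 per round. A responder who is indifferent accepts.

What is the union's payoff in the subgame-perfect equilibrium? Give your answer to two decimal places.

Round 4 (the firm proposes): the union gets 324 if talks fail, so the firm offers 324 and keeps 876.
Round 3 (the union proposes): the firm can get 876 next round, worth 0.57 × 876 = 499.32 now, so the union offers 499.32, keeping 700.68.
Round 2 (the firm proposes): the union can get 700.68 next round, worth 0.57 × 700.68 = 399.3876 now, so the firm offers 399.3876, keeping 800.6124.
Round 1 (the union proposes): the firm can get 800.6124 next round, worth 0.57 × 800.6124 = 456.349068 now, so the union offers 456.349068, keeping 743.650932.

743.65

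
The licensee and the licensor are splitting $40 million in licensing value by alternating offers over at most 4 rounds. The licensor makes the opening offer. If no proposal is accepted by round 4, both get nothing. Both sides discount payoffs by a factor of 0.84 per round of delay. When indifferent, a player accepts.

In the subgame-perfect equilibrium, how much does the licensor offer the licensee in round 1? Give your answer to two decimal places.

By backward induction:
Round 4 (the licensee proposes): the licensor will accept anything ≥ 0, so the licensee offers 0 and keeps 40.
Round 3 (the licensor proposes): the licensee can get 40 next round, worth 0.84 × 40 = 33.6 now, so the licensor offers 33.6, keeping 6.4.
Round 2 (the licensee proposes): the licensor can get 6.4 next round, worth 0.84 × 6.4 = 5.376 now; the licensee offers that and keeps 34.624.
Round 1 (the licensor proposes): the licensee can get 34.624 next round, worth 0.84 × 34.624 = 29.08416 now. The licensor offers 29.08416 and keeps 40 − 29.08416 = 10.91584.

29.08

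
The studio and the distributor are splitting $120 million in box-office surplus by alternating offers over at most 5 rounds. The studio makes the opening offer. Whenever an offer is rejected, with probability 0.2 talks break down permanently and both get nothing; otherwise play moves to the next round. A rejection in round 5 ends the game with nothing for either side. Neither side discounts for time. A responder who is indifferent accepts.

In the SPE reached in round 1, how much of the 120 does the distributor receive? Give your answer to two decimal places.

31.49

By backward induction:
Round 5 (the studio proposes): rejection yields 0 for the distributor; the studio offers 0 and keeps 120.
Round 4 (the distributor proposes): rejecting gives the studio an expected 0.8 × 120 = 96. The distributor offers 96 and keeps 120 − 96 = 24.
Round 3 (the studio proposes): rejecting gives the distributor an expected 0.8 × 24 = 19.2; the studio offers that and keeps 100.8.
Round 2 (the distributor proposes): rejecting gives the studio an expected 0.8 × 100.8 = 80.64, so the distributor offers 80.64, keeping 39.36.
Round 1 (the studio proposes): rejecting gives the distributor an expected 0.8 × 39.36 = 31.488, so the studio offers 31.488, keeping 88.512.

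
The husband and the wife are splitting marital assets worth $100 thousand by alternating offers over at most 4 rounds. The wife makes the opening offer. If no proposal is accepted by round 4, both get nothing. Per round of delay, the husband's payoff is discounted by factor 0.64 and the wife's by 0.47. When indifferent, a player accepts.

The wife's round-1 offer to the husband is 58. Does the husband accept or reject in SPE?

Accept

Round 4 (the husband proposes): rejection yields 0 for the wife; the husband offers 0 and keeps 100.
Round 3 (the wife proposes): the husband can get 100 next round, worth 0.64 × 100 = 64 now; the wife offers that and keeps 36.
Round 2 (the husband proposes): the wife can get 36 next round, worth 0.47 × 36 = 16.92 now. The husband offers 16.92 and keeps 100 − 16.92 = 83.08.
So by rejecting in round 1, the husband gets 83.08 next round, worth 0.64 × 83.08 = 53.1712 now.
Offer 58 ≥ 53.1712, so the husband accepts.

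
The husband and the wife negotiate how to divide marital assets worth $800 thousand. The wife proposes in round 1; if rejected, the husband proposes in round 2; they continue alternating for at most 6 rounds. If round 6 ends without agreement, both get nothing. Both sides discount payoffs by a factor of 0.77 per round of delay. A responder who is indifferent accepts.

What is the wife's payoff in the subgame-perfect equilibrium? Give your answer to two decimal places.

357.78

By backward induction:
Round 6 (the husband proposes): the wife will accept anything ≥ 0, so the husband offers 0 and keeps 800.
Round 5 (the wife proposes): the husband can get 800 next round, worth 0.77 × 800 = 616 now, so the wife offers 616, keeping 184.
Round 4 (the husband proposes): the wife can get 184 next round, worth 0.77 × 184 = 141.68 now; the husband offers that and keeps 658.32.
Round 3 (the wife proposes): the husband can get 658.32 next round, worth 0.77 × 658.32 = 506.9064 now, so the wife offers 506.9064, keeping 293.0936.
Round 2 (the husband proposes): the wife can get 293.0936 next round, worth 0.77 × 293.0936 = 225.682072 now, so the husband offers 225.682072, keeping 574.317928.
Round 1 (the wife proposes): the husband can get 574.317928 next round, worth 0.77 × 574.317928 = 442.22480456 now; the wife offers that and keeps 357.77519544.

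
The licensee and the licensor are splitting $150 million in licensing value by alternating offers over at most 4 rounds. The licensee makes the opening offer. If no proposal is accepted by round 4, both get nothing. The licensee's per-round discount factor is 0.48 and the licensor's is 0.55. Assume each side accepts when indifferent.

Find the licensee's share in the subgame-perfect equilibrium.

85.32

Round 4 (the licensor proposes): the licensee will accept anything ≥ 0, so the licensor offers 0 and keeps 150.
Round 3 (the licensee proposes): the licensor can get 150 next round, worth 0.55 × 150 = 82.5 now; the licensee offers that and keeps 67.5.
Round 2 (the licensor proposes): the licensee can get 67.5 next round, worth 0.48 × 67.5 = 32.4 now; the licensor offers that and keeps 117.6.
Round 1 (the licensee proposes): the licensor can get 117.6 next round, worth 0.55 × 117.6 = 64.68 now. The licensee offers 64.68 and keeps 150 − 64.68 = 85.32.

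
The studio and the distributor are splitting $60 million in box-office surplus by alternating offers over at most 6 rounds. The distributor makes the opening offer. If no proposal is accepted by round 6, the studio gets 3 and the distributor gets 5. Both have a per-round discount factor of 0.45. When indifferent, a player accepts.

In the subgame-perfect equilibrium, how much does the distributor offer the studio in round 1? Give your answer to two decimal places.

Round 6 (the studio proposes): the distributor gets 5 if talks fail, so the studio offers 5 and keeps 55.
Round 5 (the distributor proposes): the studio can get 55 next round, worth 0.45 × 55 = 24.75 now. The distributor offers 24.75 and keeps 60 − 24.75 = 35.25.
Round 4 (the studio proposes): the distributor can get 35.25 next round, worth 0.45 × 35.25 = 15.8625 now, so the studio offers 15.8625, keeping 44.1375.
Round 3 (the distributor proposes): the studio can get 44.1375 next round, worth 0.45 × 44.1375 = 19.861875 now, so the distributor offers 19.861875, keeping 40.138125.
Round 2 (the studio proposes): the distributor can get 40.138125 next round, worth 0.45 × 40.138125 = 18.06215625 now. The studio offers 18.06215625 and keeps 60 − 18.06215625 = 41.93784375.
Round 1 (the distributor proposes): the studio can get 41.93784375 next round, worth 0.45 × 41.93784375 = 18.8720296875 now; the distributor offers that and keeps 41.1279703125.

18.87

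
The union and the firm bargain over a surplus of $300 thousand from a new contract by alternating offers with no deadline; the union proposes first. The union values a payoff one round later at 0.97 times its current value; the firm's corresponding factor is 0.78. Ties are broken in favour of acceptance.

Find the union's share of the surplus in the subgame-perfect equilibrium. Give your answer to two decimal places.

271.16

When the union proposes, the firm accepts any offer worth at least 0.78 times what the firm would get by proposing next round; and vice versa.
This gives x = 300 − 0.78y and y = 300 − 0.97x, where x and y are each side's share when it proposes.
Hence (1 − 0.78·0.97)x = 300(1 − 0.78), i.e. 0.2434·x = 66.
x ≈ 271.1586; the firm's share is 300 − x ≈ 28.8414.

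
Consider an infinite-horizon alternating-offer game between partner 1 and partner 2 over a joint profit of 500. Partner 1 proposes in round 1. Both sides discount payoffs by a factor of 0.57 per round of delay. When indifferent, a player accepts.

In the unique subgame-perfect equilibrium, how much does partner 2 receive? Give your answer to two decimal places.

181.53

Let x be partner 1's share when partner 1 proposes and y be partner 2's share when partner 2 proposes.
Partner 2 accepts iff offered ≥ 0.57·y, so x = 500 − 0.57y. Symmetrically y = 500 − 0.57x.
Substituting: x = 500 − 0.57(500 − 0.57x), giving x(1 − 0.57·0.57) = 500(1 − 0.57).
So x = 500 × 0.43 / 0.6751 ≈ 318.4713, and partner 2 receives 500 − x ≈ 181.5287.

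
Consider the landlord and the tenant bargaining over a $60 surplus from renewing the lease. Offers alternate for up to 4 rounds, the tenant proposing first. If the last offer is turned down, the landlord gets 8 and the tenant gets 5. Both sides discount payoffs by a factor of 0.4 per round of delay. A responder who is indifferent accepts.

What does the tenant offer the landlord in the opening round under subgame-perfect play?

17.92

Round 4 (the landlord proposes): the tenant gets 5 if talks fail, so the landlord offers 5 and keeps 55.
Round 3 (the tenant proposes): the landlord can get 55 next round, worth 0.4 × 55 = 22 now; the tenant offers that and keeps 38.
Round 2 (the landlord proposes): the tenant can get 38 next round, worth 0.4 × 38 = 15.2 now, so the landlord offers 15.2, keeping 44.8.
Round 1 (the tenant proposes): the landlord can get 44.8 next round, worth 0.4 × 44.8 = 17.92 now, so the tenant offers 17.92, keeping 42.08.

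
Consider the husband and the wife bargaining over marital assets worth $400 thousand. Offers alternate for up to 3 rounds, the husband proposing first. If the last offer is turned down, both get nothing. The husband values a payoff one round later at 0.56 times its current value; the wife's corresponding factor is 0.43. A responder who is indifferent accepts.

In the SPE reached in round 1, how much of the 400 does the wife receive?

75.68

Solve by backward induction from round 3.
Round 3 (the husband proposes): the wife will accept anything ≥ 0, so the husband offers 0 and keeps 400.
Round 2 (the wife proposes): the husband can get 400 next round, worth 0.56 × 400 = 224 now, so the wife offers 224, keeping 176.
Round 1 (the husband proposes): the wife can get 176 next round, worth 0.43 × 176 = 75.68 now. The husband offers 75.68 and keeps 400 − 75.68 = 324.32.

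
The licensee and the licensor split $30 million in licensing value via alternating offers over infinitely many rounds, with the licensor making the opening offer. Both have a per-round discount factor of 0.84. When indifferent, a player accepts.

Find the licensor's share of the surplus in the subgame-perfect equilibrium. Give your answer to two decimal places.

In a stationary SPE each proposer offers the other exactly their discounted continuation value.
If the licensor keeps x when proposing and the licensee keeps y when proposing, then x = 30 − 0.84y and y = 30 − 0.84x.
Solving: x = 30(1 − 0.84) / (1 − 0.84·0.84) = 4.8 / 0.2944 ≈ 16.3043.
The licensee gets 30 − 16.3043 ≈ 13.6957.

16.30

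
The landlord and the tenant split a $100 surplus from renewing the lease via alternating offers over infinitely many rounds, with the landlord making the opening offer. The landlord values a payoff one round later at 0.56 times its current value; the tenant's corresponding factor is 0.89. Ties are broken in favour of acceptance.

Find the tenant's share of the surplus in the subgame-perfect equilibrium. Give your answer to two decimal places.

78.07

In a stationary SPE each proposer offers the other exactly their discounted continuation value.
If the landlord keeps x when proposing and the tenant keeps y when proposing, then x = 100 − 0.89y and y = 100 − 0.56x.
Solving: x = 100(1 − 0.89) / (1 − 0.56·0.89) = 11 / 0.5016 ≈ 21.9298.
The tenant gets 100 − 21.9298 ≈ 78.0702.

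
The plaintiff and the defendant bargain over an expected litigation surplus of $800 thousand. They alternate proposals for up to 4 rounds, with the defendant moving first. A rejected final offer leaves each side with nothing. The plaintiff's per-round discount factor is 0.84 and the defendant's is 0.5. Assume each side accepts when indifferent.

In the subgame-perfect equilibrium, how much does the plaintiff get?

618.24

Round 4 (the plaintiff proposes): the defendant will accept anything ≥ 0, so the plaintiff offers 0 and keeps 800.
Round 3 (the defendant proposes): the plaintiff can get 800 next round, worth 0.84 × 800 = 672 now. The defendant offers 672 and keeps 800 − 672 = 128.
Round 2 (the plaintiff proposes): the defendant can get 128 next round, worth 0.5 × 128 = 64 now, so the plaintiff offers 64, keeping 736.
Round 1 (the defendant proposes): the plaintiff can get 736 next round, worth 0.84 × 736 = 618.24 now; the defendant offers that and keeps 181.76.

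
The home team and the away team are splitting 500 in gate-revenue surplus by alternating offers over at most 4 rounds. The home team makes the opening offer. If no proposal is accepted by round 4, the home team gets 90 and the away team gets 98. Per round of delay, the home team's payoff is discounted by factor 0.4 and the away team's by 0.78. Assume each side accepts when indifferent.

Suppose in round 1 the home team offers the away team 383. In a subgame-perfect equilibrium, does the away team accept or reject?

Accept

Round 4 (the away team proposes): the home team gets 90 if talks fail, so the away team offers 90 and keeps 410.
Round 3 (the home team proposes): the away team can get 410 next round, worth 0.78 × 410 = 319.8 now; the home team offers that and keeps 180.2.
Round 2 (the away team proposes): the home team can get 180.2 next round, worth 0.4 × 180.2 = 72.08 now, so the away team offers 72.08, keeping 427.92.
So by rejecting in round 1, the away team gets 427.92 next round, worth 0.78 × 427.92 = 333.7776 now.
Offer 383 ≥ 333.7776, so the away team accepts.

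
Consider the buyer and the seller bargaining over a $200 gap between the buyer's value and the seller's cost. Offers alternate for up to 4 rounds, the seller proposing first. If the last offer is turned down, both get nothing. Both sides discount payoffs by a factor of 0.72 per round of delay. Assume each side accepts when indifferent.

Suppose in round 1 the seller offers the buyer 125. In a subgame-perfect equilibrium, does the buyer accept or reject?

Accept

Round 4 (the buyer proposes): rejection yields 0 for the seller; the buyer offers 0 and keeps 200.
Round 3 (the seller proposes): the buyer can get 200 next round, worth 0.72 × 200 = 144 now. The seller offers 144 and keeps 200 − 144 = 56.
Round 2 (the buyer proposes): the seller can get 56 next round, worth 0.72 × 56 = 40.32 now, so the buyer offers 40.32, keeping 159.68.
So by rejecting in round 1, the buyer gets 159.68 next round, worth 0.72 × 159.68 = 114.9696 now.
Offer 125 ≥ 114.9696, so the buyer accepts.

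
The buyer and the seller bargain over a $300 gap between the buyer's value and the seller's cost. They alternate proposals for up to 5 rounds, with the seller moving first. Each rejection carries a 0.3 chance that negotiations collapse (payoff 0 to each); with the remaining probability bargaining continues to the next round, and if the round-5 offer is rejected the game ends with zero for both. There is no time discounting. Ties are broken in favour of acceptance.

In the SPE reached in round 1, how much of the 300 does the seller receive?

By backward induction:
Round 5 (the seller proposes): the buyer will accept anything ≥ 0, so the seller offers 0 and keeps 300.
Round 4 (the buyer proposes): rejecting gives the seller an expected 0.7 × 300 = 210. The buyer offers 210 and keeps 300 − 210 = 90.
Round 3 (the seller proposes): rejecting gives the buyer an expected 0.7 × 90 = 63, so the seller offers 63, keeping 237.
Round 2 (the buyer proposes): rejecting gives the seller an expected 0.7 × 237 = 165.9. The buyer offers 165.9 and keeps 300 − 165.9 = 134.1.
Round 1 (the seller proposes): rejecting gives the buyer an expected 0.7 × 134.1 = 93.87. The seller offers 93.87 and keeps 300 − 93.87 = 206.13.

206.13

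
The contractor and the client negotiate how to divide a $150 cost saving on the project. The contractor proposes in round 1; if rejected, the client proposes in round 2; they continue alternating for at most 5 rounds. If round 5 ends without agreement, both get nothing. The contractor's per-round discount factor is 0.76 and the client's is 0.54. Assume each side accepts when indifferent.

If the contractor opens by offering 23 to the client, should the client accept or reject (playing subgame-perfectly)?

Round 5 (the contractor proposes): the client will accept anything ≥ 0, so the contractor offers 0 and keeps 150.
Round 4 (the client proposes): the contractor can get 150 next round, worth 0.76 × 150 = 114 now, so the client offers 114, keeping 36.
Round 3 (the contractor proposes): the client can get 36 next round, worth 0.54 × 36 = 19.44 now; the contractor offers that and keeps 130.56.
Round 2 (the client proposes): the contractor can get 130.56 next round, worth 0.76 × 130.56 = 99.2256 now. The client offers 99.2256 and keeps 150 − 99.2256 = 50.7744.
So by rejecting in round 1, the client gets 50.7744 next round, worth 0.54 × 50.7744 = 27.418176 now.
Offer 23 < 27.418176, so the client rejects.

Reject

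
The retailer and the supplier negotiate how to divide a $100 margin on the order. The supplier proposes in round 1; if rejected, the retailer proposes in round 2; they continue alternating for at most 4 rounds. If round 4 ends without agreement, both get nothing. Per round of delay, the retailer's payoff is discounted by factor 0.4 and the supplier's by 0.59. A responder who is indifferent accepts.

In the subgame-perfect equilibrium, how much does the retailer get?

25.84

Round 4 (the retailer proposes): rejection yields 0 for the supplier; the retailer offers 0 and keeps 100.
Round 3 (the supplier proposes): the retailer can get 100 next round, worth 0.4 × 100 = 40 now. The supplier offers 40 and keeps 100 − 40 = 60.
Round 2 (the retailer proposes): the supplier can get 60 next round, worth 0.59 × 60 = 35.4 now; the retailer offers that and keeps 64.6.
Round 1 (the supplier proposes): the retailer can get 64.6 next round, worth 0.4 × 64.6 = 25.84 now, so the supplier offers 25.84, keeping 74.16.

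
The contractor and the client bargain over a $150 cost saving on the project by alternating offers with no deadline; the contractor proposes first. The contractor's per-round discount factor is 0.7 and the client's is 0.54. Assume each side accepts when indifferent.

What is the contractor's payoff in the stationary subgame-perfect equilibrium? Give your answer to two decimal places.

110.93

When the contractor proposes, the client accepts any offer worth at least 0.54 times what the client would get by proposing next round; and vice versa.
This gives x = 150 − 0.54y and y = 150 − 0.7x, where x and y are each side's share when it proposes.
Hence (1 − 0.54·0.7)x = 150(1 − 0.54), i.e. 0.622·x = 69.
x ≈ 110.9325; the client's share is 150 − x ≈ 39.0675.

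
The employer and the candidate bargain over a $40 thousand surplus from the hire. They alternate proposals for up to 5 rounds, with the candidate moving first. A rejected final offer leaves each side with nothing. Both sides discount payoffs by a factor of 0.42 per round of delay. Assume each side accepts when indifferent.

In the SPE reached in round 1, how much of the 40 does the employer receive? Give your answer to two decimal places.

By backward induction:
Round 5 (the candidate proposes): rejection yields 0 for the employer; the candidate offers 0 and keeps 40.
Round 4 (the employer proposes): the candidate can get 40 next round, worth 0.42 × 40 = 16.8 now; the employer offers that and keeps 23.2.
Round 3 (the candidate proposes): the employer can get 23.2 next round, worth 0.42 × 23.2 = 9.744 now. The candidate offers 9.744 and keeps 40 − 9.744 = 30.256.
Round 2 (the employer proposes): the candidate can get 30.256 next round, worth 0.42 × 30.256 = 12.70752 now; the employer offers that and keeps 27.29248.
Round 1 (the candidate proposes): the employer can get 27.29248 next round, worth 0.42 × 27.29248 = 11.4628416 now, so the candidate offers 11.4628416, keeping 28.5371584.

11.46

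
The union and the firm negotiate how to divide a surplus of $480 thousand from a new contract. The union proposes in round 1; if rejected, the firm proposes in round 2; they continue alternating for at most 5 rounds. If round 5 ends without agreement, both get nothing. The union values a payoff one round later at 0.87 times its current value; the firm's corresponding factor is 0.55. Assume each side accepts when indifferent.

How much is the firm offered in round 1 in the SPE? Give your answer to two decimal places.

50.74

By backward induction:
Round 5 (the union proposes): the firm will accept anything ≥ 0, so the union offers 0 and keeps 480.
Round 4 (the firm proposes): the union can get 480 next round, worth 0.87 × 480 = 417.6 now; the firm offers that and keeps 62.4.
Round 3 (the union proposes): the firm can get 62.4 next round, worth 0.55 × 62.4 = 34.32 now; the union offers that and keeps 445.68.
Round 2 (the firm proposes): the union can get 445.68 next round, worth 0.87 × 445.68 = 387.7416 now. The firm offers 387.7416 and keeps 480 − 387.7416 = 92.2584.
Round 1 (the union proposes): the firm can get 92.2584 next round, worth 0.55 × 92.2584 = 50.74212 now, so the union offers 50.74212, keeping 429.25788.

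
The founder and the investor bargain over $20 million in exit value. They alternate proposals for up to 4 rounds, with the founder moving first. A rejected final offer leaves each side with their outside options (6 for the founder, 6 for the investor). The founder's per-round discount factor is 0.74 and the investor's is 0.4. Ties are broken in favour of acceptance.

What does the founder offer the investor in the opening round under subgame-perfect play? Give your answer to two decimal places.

3.74

By backward induction:
Round 4 (the investor proposes): the founder gets 6 if talks fail, so the investor offers 6 and keeps 14.
Round 3 (the founder proposes): the investor can get 14 next round, worth 0.4 × 14 = 5.6 now; the founder offers that and keeps 14.4.
Round 2 (the investor proposes): the founder can get 14.4 next round, worth 0.74 × 14.4 = 10.656 now, so the investor offers 10.656, keeping 9.344.
Round 1 (the founder proposes): the investor can get 9.344 next round, worth 0.4 × 9.344 = 3.7376 now; the founder offers that and keeps 16.2624.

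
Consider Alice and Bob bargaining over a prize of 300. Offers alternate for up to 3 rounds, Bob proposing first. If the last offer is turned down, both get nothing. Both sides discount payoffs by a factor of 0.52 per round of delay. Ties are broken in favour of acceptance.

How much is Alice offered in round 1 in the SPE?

74.88

Solve by backward induction from round 3.
Round 3 (Bob proposes): rejection yields 0 for Alice; Bob offers 0 and keeps 300.
Round 2 (Alice proposes): Bob can get 300 next round, worth 0.52 × 300 = 156 now, so Alice offers 156, keeping 144.
Round 1 (Bob proposes): Alice can get 144 next round, worth 0.52 × 144 = 74.88 now. Bob offers 74.88 and keeps 300 − 74.88 = 225.12.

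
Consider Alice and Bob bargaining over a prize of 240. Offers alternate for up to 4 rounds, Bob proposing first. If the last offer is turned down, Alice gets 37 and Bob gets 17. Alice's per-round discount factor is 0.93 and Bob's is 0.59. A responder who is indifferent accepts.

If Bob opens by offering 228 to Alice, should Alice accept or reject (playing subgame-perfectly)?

Accept

Round 4 (Alice proposes): Bob gets 17 if talks fail, so Alice offers 17 and keeps 223.
Round 3 (Bob proposes): Alice can get 223 next round, worth 0.93 × 223 = 207.39 now. Bob offers 207.39 and keeps 240 − 207.39 = 32.61.
Round 2 (Alice proposes): Bob can get 32.61 next round, worth 0.59 × 32.61 = 19.2399 now. Alice offers 19.2399 and keeps 240 − 19.2399 = 220.7601.
So by rejecting in round 1, Alice gets 220.7601 next round, worth 0.93 × 220.7601 = 205.306893 now.
Offer 228 ≥ 205.306893, so Alice accepts.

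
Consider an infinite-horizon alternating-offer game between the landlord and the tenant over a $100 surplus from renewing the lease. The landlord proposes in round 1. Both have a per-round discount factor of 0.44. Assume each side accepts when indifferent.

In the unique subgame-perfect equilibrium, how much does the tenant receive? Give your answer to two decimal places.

When the landlord proposes, the tenant accepts any offer worth at least 0.44 times what the tenant would get by proposing next round; and vice versa.
This gives x = 100 − 0.44y and y = 100 − 0.44x, where x and y are each side's share when it proposes.
Hence (1 − 0.44·0.44)x = 100(1 − 0.44), i.e. 0.8064·x = 56.
x ≈ 69.4444; the tenant's share is 100 − x ≈ 30.5556.

30.56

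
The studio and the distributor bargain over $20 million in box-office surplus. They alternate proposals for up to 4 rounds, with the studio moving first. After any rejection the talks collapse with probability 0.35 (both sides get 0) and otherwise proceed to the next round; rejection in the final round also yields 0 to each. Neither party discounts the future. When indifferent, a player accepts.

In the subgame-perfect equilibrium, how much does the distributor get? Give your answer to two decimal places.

Round 4 (the distributor proposes): the studio will accept anything ≥ 0, so the distributor offers 0 and keeps 20.
Round 3 (the studio proposes): rejecting gives the distributor an expected 0.65 × 20 = 13, so the studio offers 13, keeping 7.
Round 2 (the distributor proposes): rejecting gives the studio an expected 0.65 × 7 = 4.55; the distributor offers that and keeps 15.45.
Round 1 (the studio proposes): rejecting gives the distributor an expected 0.65 × 15.45 = 10.0425, so the studio offers 10.0425, keeping 9.9575.

10.04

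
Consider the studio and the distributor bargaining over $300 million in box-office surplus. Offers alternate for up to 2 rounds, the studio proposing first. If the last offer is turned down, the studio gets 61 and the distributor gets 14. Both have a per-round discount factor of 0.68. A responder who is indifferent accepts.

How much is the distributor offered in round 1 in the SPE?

162.52

Round 2 (the distributor proposes): the studio gets 61 if talks fail, so the distributor offers 61 and keeps 239.
Round 1 (the studio proposes): the distributor can get 239 next round, worth 0.68 × 239 = 162.52 now. The studio offers 162.52 and keeps 300 − 162.52 = 137.48.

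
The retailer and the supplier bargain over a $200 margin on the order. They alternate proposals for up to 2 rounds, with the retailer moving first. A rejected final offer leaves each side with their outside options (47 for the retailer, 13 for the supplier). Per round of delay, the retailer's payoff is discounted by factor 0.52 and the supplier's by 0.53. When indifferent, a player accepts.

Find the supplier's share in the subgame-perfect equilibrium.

81.09

Round 2 (the supplier proposes): the retailer gets 47 if talks fail, so the supplier offers 47 and keeps 153.
Round 1 (the retailer proposes): the supplier can get 153 next round, worth 0.53 × 153 = 81.09 now. The retailer offers 81.09 and keeps 200 − 81.09 = 118.91.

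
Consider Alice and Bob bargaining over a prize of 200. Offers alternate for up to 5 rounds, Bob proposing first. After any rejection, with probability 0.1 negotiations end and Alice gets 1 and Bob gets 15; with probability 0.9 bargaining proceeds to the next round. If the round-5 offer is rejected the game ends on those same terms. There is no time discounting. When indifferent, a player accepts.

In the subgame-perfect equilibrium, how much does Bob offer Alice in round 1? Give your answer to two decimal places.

30.97

By backward induction:
Round 5 (Bob proposes): Alice gets 1 if talks fail, so Bob offers 1 and keeps 199.
Round 4 (Alice proposes): rejecting gives Bob an expected 0.9 × 199 + 0.1 × 15 = 180.6. Alice offers 180.6 and keeps 200 − 180.6 = 19.4.
Round 3 (Bob proposes): rejecting gives Alice an expected 0.9 × 19.4 + 0.1 × 1 = 17.56. Bob offers 17.56 and keeps 200 − 17.56 = 182.44.
Round 2 (Alice proposes): rejecting gives Bob an expected 0.9 × 182.44 + 0.1 × 15 = 165.696. Alice offers 165.696 and keeps 200 − 165.696 = 34.304.
Round 1 (Bob proposes): rejecting gives Alice an expected 0.9 × 34.304 + 0.1 × 1 = 30.9736, so Bob offers 30.9736, keeping 169.0264.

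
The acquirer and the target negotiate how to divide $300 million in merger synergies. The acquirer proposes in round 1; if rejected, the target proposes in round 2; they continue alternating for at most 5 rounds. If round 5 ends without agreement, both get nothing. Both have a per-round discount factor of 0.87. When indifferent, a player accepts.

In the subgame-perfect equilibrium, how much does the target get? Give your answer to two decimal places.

Round 5 (the acquirer proposes): the target will accept anything ≥ 0, so the acquirer offers 0 and keeps 300.
Round 4 (the target proposes): the acquirer can get 300 next round, worth 0.87 × 300 = 261 now, so the target offers 261, keeping 39.
Round 3 (the acquirer proposes): the target can get 39 next round, worth 0.87 × 39 = 33.93 now. The acquirer offers 33.93 and keeps 300 − 33.93 = 266.07.
Round 2 (the target proposes): the acquirer can get 266.07 next round, worth 0.87 × 266.07 = 231.4809 now; the target offers that and keeps 68.5191.
Round 1 (the acquirer proposes): the target can get 68.5191 next round, worth 0.87 × 68.5191 = 59.611617 now, so the acquirer offers 59.611617, keeping 240.388383.

59.61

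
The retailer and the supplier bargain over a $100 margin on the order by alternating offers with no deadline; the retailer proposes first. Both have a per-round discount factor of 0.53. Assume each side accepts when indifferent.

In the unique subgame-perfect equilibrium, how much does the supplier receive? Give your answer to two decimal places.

34.64

Let x be the retailer's share when the retailer proposes and y be the supplier's share when the supplier proposes.
The supplier accepts iff offered ≥ 0.53·y, so x = 100 − 0.53y. Symmetrically y = 100 − 0.53x.
Substituting: x = 100 − 0.53(100 − 0.53x), giving x(1 − 0.53·0.53) = 100(1 − 0.53).
So x = 100 × 0.47 / 0.7191 ≈ 65.3595, and the supplier receives 100 − x ≈ 34.6405.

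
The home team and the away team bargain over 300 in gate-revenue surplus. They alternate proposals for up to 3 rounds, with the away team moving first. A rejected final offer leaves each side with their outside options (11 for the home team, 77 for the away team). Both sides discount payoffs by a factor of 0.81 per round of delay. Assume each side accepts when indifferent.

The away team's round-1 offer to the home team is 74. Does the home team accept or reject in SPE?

Accept

Work out the home team's continuation value if the offer is rejected.
Round 3 (the away team proposes): the home team gets 11 if talks fail, so the away team offers 11 and keeps 289.
Round 2 (the home team proposes): the away team can get 289 next round, worth 0.81 × 289 = 234.09 now. The home team offers 234.09 and keeps 300 − 234.09 = 65.91.
So by rejecting in round 1, the home team gets 65.91 next round, worth 0.81 × 65.91 = 53.3871 now.
Offer 74 ≥ 53.3871, so the home team accepts.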